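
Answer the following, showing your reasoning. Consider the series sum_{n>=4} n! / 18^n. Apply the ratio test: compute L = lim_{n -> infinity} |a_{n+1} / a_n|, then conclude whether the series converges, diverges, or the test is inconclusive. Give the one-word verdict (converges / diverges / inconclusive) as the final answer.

Let a_n denote the general term. Form the ratio a_{n+1}/a_n and simplify:
a_{n+1}/a_n = n/18 + 1/18
Take the limit as n -> infinity: L = infinity.
Since L = infinity > 1 (or L = infinity), the ratio test implies the series diverges.

diverges


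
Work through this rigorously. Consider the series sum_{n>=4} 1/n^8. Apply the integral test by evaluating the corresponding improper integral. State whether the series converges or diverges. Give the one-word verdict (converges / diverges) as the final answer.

Let f(x) = x^(-8). Then f is positive, continuous, and decreasing on [4, infinity), so the integral test applies.
Compute the improper integral int_{4}^infinity f(x) dx:
  antiderivative F(x) = -1/(7*x^7).
  As x -> infinity, F(x) -> 0 (since p = 8 > 1).
  So int = F(infinity) - F(4) = 0 - (-1/114688) = 1/114688.
  Finite, so by the integral test, the series converges.

converges


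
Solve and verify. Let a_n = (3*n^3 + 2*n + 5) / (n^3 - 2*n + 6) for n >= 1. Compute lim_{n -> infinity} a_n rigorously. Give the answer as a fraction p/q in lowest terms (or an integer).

Divide numerator and denominator by n^3, the highest power:
numerator / n^3 = 3 + 2/n^2 + 5/n^3
denominator / n^3 = 1 - 2/n^2 + 6/n^3
As n -> infinity, all terms of the form c/n^k (k >= 1) tend to 0.
So numerator / n^3 -> 3 and denominator / n^3 -> 1.
Therefore lim a_n = 3.

3


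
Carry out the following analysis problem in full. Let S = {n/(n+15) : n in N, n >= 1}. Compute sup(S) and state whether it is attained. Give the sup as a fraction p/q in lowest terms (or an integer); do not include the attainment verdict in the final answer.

Analysis:
- Values: 1/16, 2/17, 1/6, 4/19, ... strictly increasing.
- Minimum is 1/16 (n=1); inf = 1/16 (attained).
- n/(n+15) = 1 - 15/(n+15) -> 1 from below as n -> infinity, and never equals 1.
- So sup = 1 (not attained).
Conclusion: sup(S) = 1, not attained in S.

1


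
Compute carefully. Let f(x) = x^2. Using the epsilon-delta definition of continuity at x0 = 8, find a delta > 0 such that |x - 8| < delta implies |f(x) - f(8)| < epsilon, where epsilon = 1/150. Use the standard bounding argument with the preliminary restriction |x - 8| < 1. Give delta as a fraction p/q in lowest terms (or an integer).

Factor: |x^2 - (8)^2| = |x - 8| * |x + 8|.
Impose |x - 8| < 1 first. Then |x + 8| = |(x - 8) + 2*(8)| <= |x - 8| + 2*|8| < 1 + 16 = 17.
So |x^2 - (8)^2| < delta * 17.
We need delta * 17 <= 1/150, i.e. delta <= 1/150/17 = 1/2550.
Since 1/2550 < 1, this is tighter than 1; take delta = 1/2550.
So delta = 1/2550 works.

1/2550


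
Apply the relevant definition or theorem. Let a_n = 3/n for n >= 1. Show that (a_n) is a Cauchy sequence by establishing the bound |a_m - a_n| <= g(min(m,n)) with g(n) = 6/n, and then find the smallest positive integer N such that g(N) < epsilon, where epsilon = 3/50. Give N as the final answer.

For any m, n >= 1, by the triangle inequality:
|a_m - a_n| = |3/m - 3/n| <= 3*1/m + 3*1/n <= 6/min(m,n).
So g(n) = 6/n bounds the Cauchy difference. Since g(n) -> 0, (a_n) is Cauchy.
Now solve g(N) < 3/50: 6/N < 3/50 <=> N > 6 / (3/50) = 100.
The smallest integer strictly greater than 100 is N = 101.
Check: g(101) = 6/101 = 6/101 < 3/50; g(100) = 3/50 >= 3/50. So N = 101.

101


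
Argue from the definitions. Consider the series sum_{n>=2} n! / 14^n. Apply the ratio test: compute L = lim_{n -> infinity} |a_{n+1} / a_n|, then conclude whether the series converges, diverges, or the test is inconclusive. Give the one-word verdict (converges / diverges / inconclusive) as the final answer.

Let a_n denote the general term. Form the ratio a_{n+1}/a_n and simplify:
a_{n+1}/a_n = n/14 + 1/14
Take the limit as n -> infinity: L = infinity.
Since L = infinity > 1 (or L = infinity), the ratio test implies the series diverges.

diverges


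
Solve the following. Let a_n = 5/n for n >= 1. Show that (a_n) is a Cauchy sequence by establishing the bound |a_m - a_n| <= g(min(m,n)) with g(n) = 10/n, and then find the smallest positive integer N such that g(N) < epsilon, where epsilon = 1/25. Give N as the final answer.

For any m, n >= 1, by the triangle inequality:
|a_m - a_n| = |5/m - 5/n| <= 5*1/m + 5*1/n <= 10/min(m,n).
So g(n) = 10/n bounds the Cauchy difference. Since g(n) -> 0, (a_n) is Cauchy.
Now solve g(N) < 1/25: 10/N < 1/25 <=> N > 10 / (1/25) = 250.
The smallest integer strictly greater than 250 is N = 251.
Check: g(251) = 10/251 = 10/251 < 1/25; g(250) = 1/25 >= 1/25. So N = 251.

251


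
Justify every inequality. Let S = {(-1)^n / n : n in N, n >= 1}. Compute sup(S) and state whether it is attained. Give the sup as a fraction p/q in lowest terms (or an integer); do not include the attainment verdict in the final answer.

Analysis:
- Values: -1, 1/2, -1/3, 1/4, -1/5, ...
- Positive terms (even n): 1/(2+0), 1/(4+0), ... decreasing -> max = 1/2 (n=2).
- Negative terms (odd n): -1/(1+0), -1/(3+0), ... increasing -> min = -1 (n=1).
- So sup = 1/2 (attained at n=2); inf = -1 (attained at n=1).
Conclusion: sup(S) = 1/2, attained in S.

1/2


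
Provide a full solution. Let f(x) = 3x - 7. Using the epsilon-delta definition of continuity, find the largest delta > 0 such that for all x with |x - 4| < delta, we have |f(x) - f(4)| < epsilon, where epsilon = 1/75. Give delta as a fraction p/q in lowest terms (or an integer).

We compute f(4) = 3*(4) - 7 = 5.
|f(x) - f(4)| = |3x - 7 - (5)| = |3(x - 4)| = 3|x - 4|.
We need 3|x - 4| < 1/75, i.e. |x - 4| < 1/75 / 3 = 1/225.
So any delta <= 1/225 works. Conversely, if delta > 1/225, then x = 4 + 1/225 satisfies |x - 4| = 1/225 < delta but |f(x) - f(4)| = 3 * 1/225 = 1/75, which is not < 1/75; so no larger delta works.
Hence the largest such delta is 1/225.

1/225


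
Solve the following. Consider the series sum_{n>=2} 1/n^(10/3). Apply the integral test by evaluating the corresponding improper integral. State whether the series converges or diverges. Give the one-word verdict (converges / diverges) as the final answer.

Let f(x) = x^(-10/3). Then f is positive, continuous, and decreasing on [2, infinity), so the integral test applies.
Compute the improper integral int_{2}^infinity f(x) dx:
  antiderivative F(x) = -3/(7*x^(7/3)).
  As x -> infinity, F(x) -> 0 (since p = 10/3 > 1).
  So int = F(infinity) - F(2) = 0 - (-3*2^(2/3)/56) = 3*2^(2/3)/56.
  Finite, so by the integral test, the series converges.

converges


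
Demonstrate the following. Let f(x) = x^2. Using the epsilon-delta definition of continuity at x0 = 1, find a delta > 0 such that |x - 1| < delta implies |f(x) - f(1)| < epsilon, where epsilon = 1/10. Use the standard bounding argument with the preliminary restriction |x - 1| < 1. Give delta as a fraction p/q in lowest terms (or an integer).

Factor: |x^2 - (1)^2| = |x - 1| * |x + 1|.
Impose |x - 1| < 1 first. Then |x + 1| = |(x - 1) + 2*(1)| <= |x - 1| + 2*|1| < 1 + 2 = 3.
So |x^2 - (1)^2| < delta * 3.
We need delta * 3 <= 1/10, i.e. delta <= 1/10/3 = 1/30.
Since 1/30 < 1, this is tighter than 1; take delta = 1/30.
So delta = 1/30 works.

1/30


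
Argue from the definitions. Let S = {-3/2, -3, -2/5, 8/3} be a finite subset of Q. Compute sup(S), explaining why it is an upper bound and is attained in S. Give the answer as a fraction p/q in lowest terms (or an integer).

S is finite, so sup(S) = max(S).
Sorted decreasing:
8/3, -2/5, -3/2, -3
The extremum is 8/3.
For every x in S, x <= 8/3. And 8/3 is in S, so it is attained.
Therefore sup(S) = 8/3.

8/3


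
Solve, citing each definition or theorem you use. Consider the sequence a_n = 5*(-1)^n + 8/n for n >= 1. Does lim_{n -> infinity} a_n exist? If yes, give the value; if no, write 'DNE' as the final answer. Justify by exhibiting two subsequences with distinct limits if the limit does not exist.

Examine the behaviour of a_n along subsequences.
a_{2k} = 5 + 8/(2k) -> 5. a_{2k+1} = -5 + 8/(2k+1) -> -5.
Since these two subsequential limits are 5 and -5, distinct, the full sequence cannot converge (a convergent sequence has all subsequences tending to the same limit). So lim a_n does not exist.

DNE


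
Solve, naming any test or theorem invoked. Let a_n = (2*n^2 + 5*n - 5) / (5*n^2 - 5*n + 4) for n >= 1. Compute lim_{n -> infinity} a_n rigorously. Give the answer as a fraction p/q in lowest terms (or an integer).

Divide numerator and denominator by n^2, the highest power:
numerator / n^2 = 2 + 5/n - 5/n^2
denominator / n^2 = 5 - 5/n + 4/n^2
As n -> infinity, all terms of the form c/n^k (k >= 1) tend to 0.
So numerator / n^2 -> 2 and denominator / n^2 -> 5.
Therefore lim a_n = 2/5.

2/5


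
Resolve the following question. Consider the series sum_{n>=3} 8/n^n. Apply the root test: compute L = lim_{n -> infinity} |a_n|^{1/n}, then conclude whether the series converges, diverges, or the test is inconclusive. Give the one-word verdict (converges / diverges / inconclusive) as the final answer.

Let a_n denote the general term. Form |a_n|^(1/n) and simplify:
|a_n|^(1/n) = 2^(3/n)/n
Take the limit as n -> infinity: L = 0.
Since L = 0 < 1, the root test implies convergence.

converges


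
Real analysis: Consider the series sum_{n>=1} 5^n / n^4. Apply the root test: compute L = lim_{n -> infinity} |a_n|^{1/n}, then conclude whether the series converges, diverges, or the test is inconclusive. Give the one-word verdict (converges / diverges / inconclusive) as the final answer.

Let a_n denote the general term. Form |a_n|^(1/n) and simplify:
|a_n|^(1/n) = 5/n^(4/n)
Take the limit as n -> infinity: L = 5.
Since L = 5 > 1, the root test implies divergence.

diverges


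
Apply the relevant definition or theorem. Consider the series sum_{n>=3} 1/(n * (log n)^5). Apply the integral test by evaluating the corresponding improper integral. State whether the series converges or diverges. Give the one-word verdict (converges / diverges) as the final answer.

Let f(x) = 1/(x*log(x)^5). Then f is positive, continuous, and decreasing on [3, infinity), so the integral test applies.
Compute the improper integral int_{3}^infinity f(x) dx:
  antiderivative F(x) = -1/(4*log(x)^4).
  F(x) -> 0 as x -> infinity.  int = 0 - F(3) = 1/(4*log(3)^4) < infinity. By the integral test, the series converges.

converges


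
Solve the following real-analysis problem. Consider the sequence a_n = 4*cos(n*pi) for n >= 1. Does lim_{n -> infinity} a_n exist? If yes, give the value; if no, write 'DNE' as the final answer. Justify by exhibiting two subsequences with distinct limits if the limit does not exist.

Examine the behaviour of a_n along subsequences.
cos(n*pi) = (-1)^n, so a_n = 4*(-1)^n. a_{2k} = 4 -> 4. a_{2k+1} = -4 -> -4.
Since these two subsequential limits are 4 and -4, distinct, the full sequence cannot converge (a convergent sequence has all subsequences tending to the same limit). So lim a_n does not exist.

DNE


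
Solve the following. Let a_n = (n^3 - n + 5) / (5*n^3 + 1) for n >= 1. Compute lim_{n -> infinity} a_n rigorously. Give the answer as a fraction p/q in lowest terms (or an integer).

Divide numerator and denominator by n^3, the highest power:
numerator / n^3 = 1 - 1/n^2 + 5/n^3
denominator / n^3 = 5 + n^(-3)
As n -> infinity, all terms of the form c/n^k (k >= 1) tend to 0.
So numerator / n^3 -> 1 and denominator / n^3 -> 5.
Therefore lim a_n = 1/5.

1/5


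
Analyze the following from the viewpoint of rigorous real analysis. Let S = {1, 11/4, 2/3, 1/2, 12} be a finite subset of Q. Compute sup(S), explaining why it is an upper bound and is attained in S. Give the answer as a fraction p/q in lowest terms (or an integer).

S is finite, so sup(S) = max(S).
Sorted decreasing:
12, 11/4, 1, 2/3, 1/2
The extremum is 12.
For every x in S, x <= 12. And 12 is in S, so it is attained.
Therefore sup(S) = 12.

12


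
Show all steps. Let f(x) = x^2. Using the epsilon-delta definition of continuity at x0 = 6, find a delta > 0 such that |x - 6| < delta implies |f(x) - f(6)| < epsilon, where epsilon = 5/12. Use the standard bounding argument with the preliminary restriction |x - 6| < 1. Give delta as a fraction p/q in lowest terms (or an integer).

Factor: |x^2 - (6)^2| = |x - 6| * |x + 6|.
Impose |x - 6| < 1 first. Then |x + 6| = |(x - 6) + 2*(6)| <= |x - 6| + 2*|6| < 1 + 12 = 13.
So |x^2 - (6)^2| < delta * 13.
We need delta * 13 <= 5/12, i.e. delta <= 5/12/13 = 5/156.
Since 5/156 < 1, this is tighter than 1; take delta = 5/156.
So delta = 5/156 works.

5/156


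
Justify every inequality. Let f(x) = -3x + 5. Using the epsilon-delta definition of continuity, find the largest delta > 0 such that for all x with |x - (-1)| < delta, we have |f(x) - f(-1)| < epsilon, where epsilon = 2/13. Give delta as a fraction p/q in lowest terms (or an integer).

We compute f(-1) = -3*(-1) + 5 = 8.
|f(x) - f(-1)| = |-3x + 5 - (8)| = |-3(x - (-1))| = 3|x - (-1)|.
We need 3|x - (-1)| < 2/13, i.e. |x - (-1)| < 2/13 / 3 = 2/39.
So any delta <= 2/39 works. Conversely, if delta > 2/39, then x = -1 + 2/39 satisfies |x - (-1)| = 2/39 < delta but |f(x) - f(-1)| = 3 * 2/39 = 2/13, which is not < 2/13; so no larger delta works.
Hence the largest such delta is 2/39.

2/39


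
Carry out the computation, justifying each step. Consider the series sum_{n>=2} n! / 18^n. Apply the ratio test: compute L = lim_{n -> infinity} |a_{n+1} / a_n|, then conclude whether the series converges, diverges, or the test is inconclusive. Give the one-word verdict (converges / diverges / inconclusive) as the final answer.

Let a_n denote the general term. Form the ratio a_{n+1}/a_n and simplify:
a_{n+1}/a_n = n/18 + 1/18
Take the limit as n -> infinity: L = infinity.
Since L = infinity > 1 (or L = infinity), the ratio test implies the series diverges.

diverges


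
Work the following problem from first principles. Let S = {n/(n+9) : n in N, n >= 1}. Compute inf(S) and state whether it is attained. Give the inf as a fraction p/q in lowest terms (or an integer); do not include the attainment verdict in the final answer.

Analysis:
- Values: 1/10, 2/11, 1/4, 4/13, ... strictly increasing.
- Minimum is 1/10 (n=1); inf = 1/10 (attained).
- n/(n+9) = 1 - 9/(n+9) -> 1 from below as n -> infinity, and never equals 1.
- So sup = 1 (not attained).
Conclusion: inf(S) = 1/10, attained in S.

1/10


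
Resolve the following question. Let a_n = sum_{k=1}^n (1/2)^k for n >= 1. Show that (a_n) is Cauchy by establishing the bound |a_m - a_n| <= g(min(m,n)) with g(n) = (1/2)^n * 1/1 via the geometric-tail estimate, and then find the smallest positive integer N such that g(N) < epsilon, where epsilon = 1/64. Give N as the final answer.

For m > n >= 1: |a_m - a_n| = sum_{k=n+1}^m (1/2)^k < sum_{k=n+1}^infinity (1/2)^k = (1/2)^(n+1) / (1 - 1/2) = (1/2)^n * (1/2) * (2/1) = (1/2)^n * 1/1.
So g(n) = (1/2)^n / 1. Since g(n) -> 0, (a_n) is Cauchy.
Now solve g(N) < 1/64: (1/2)^N / 1 < 1/64 <=> 2^N > 1 / (1 * 1/64) = 64.
Check powers of 2: 2^6 = 64 <= 64, 2^7 = 128 > 64.
So the smallest such N is 7. Check: g(7) = 1/(1 * 128) = 1/128 < 1/64.

7


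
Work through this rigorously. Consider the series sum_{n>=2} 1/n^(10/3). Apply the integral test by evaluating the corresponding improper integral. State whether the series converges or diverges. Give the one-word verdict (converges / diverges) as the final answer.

Let f(x) = x^(-10/3). Then f is positive, continuous, and decreasing on [2, infinity), so the integral test applies.
Compute the improper integral int_{2}^infinity f(x) dx:
  antiderivative F(x) = -3/(7*x^(7/3)).
  As x -> infinity, F(x) -> 0 (since p = 10/3 > 1).
  So int = F(infinity) - F(2) = 0 - (-3*2^(2/3)/56) = 3*2^(2/3)/56.
  Finite, so by the integral test, the series converges.

converges


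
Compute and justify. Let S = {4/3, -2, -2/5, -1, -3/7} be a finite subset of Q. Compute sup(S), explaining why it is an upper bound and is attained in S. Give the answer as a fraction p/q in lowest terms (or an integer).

S is finite, so sup(S) = max(S).
Sorted decreasing:
4/3, -2/5, -3/7, -1, -2
The extremum is 4/3.
For every x in S, x <= 4/3. And 4/3 is in S, so it is attained.
Therefore sup(S) = 4/3.

4/3


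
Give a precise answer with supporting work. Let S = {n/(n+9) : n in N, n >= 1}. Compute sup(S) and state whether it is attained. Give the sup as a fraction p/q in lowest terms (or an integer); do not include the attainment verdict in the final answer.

Analysis:
- Values: 1/10, 2/11, 1/4, 4/13, ... strictly increasing.
- Minimum is 1/10 (n=1); inf = 1/10 (attained).
- n/(n+9) = 1 - 9/(n+9) -> 1 from below as n -> infinity, and never equals 1.
- So sup = 1 (not attained).
Conclusion: sup(S) = 1, not attained in S.

1


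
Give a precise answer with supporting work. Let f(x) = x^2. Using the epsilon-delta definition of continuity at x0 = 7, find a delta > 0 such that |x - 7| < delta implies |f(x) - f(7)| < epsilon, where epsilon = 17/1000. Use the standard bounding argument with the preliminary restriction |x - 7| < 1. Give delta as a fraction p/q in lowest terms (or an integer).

Factor: |x^2 - (7)^2| = |x - 7| * |x + 7|.
Impose |x - 7| < 1 first. Then |x + 7| = |(x - 7) + 2*(7)| <= |x - 7| + 2*|7| < 1 + 14 = 15.
So |x^2 - (7)^2| < delta * 15.
We need delta * 15 <= 17/1000, i.e. delta <= 17/1000/15 = 17/15000.
Since 17/15000 < 1, this is tighter than 1; take delta = 17/15000.
So delta = 17/15000 works.

17/15000


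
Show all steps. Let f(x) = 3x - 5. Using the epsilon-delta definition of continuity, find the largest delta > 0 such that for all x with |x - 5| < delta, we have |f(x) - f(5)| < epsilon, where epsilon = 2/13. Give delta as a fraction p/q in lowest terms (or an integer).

We compute f(5) = 3*(5) - 5 = 10.
|f(x) - f(5)| = |3x - 5 - (10)| = |3(x - 5)| = 3|x - 5|.
We need 3|x - 5| < 2/13, i.e. |x - 5| < 2/13 / 3 = 2/39.
So any delta <= 2/39 works. Conversely, if delta > 2/39, then x = 5 + 2/39 satisfies |x - 5| = 2/39 < delta but |f(x) - f(5)| = 3 * 2/39 = 2/13, which is not < 2/13; so no larger delta works.
Hence the largest such delta is 2/39.

2/39


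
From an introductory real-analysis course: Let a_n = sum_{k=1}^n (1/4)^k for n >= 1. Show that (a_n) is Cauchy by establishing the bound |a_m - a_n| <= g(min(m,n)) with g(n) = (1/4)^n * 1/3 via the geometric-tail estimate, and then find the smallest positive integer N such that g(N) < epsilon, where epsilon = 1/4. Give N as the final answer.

For m > n >= 1: |a_m - a_n| = sum_{k=n+1}^m (1/4)^k < sum_{k=n+1}^infinity (1/4)^k = (1/4)^(n+1) / (1 - 1/4) = (1/4)^n * (1/4) * (4/3) = (1/4)^n * 1/3.
So g(n) = (1/4)^n / 3. Since g(n) -> 0, (a_n) is Cauchy.
Now solve g(N) < 1/4: (1/4)^N / 3 < 1/4 <=> 4^N > 1 / (3 * 1/4) = 4/3.
Check powers of 4: 4^0 = 1 <= 4/3, 4^1 = 4 > 4/3.
So the smallest such N is 1. Check: g(1) = 1/(3 * 4) = 1/12 < 1/4.

1


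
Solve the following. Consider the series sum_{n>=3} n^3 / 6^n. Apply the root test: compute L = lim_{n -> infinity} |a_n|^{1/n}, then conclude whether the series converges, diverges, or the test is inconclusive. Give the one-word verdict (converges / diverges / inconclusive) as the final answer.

Let a_n denote the general term. Form |a_n|^(1/n) and simplify:
|a_n|^(1/n) = n^(3/n)/6
Take the limit as n -> infinity: L = 1/6.
Since L = 1/6 < 1, the root test implies convergence.

converges


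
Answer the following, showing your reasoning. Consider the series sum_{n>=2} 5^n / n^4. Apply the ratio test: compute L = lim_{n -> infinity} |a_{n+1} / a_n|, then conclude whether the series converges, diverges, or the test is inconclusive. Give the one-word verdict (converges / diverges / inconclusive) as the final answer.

Let a_n denote the general term. Form the ratio a_{n+1}/a_n and simplify:
a_{n+1}/a_n = 5*n^4/(n + 1)^4
Take the limit as n -> infinity: L = 5.
Since L = 5 > 1 (or L = infinity), the ratio test implies the series diverges.

diverges


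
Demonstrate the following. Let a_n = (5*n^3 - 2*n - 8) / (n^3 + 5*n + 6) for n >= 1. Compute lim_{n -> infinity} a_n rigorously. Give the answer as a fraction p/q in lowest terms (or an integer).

Divide numerator and denominator by n^3, the highest power:
numerator / n^3 = 5 - 2/n^2 - 8/n^3
denominator / n^3 = 1 + 5/n^2 + 6/n^3
As n -> infinity, all terms of the form c/n^k (k >= 1) tend to 0.
So numerator / n^3 -> 5 and denominator / n^3 -> 1.
Therefore lim a_n = 5.

5


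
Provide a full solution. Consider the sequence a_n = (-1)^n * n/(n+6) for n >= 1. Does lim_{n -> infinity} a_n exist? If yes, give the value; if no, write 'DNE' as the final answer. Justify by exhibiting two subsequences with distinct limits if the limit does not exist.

Examine the behaviour of a_n along subsequences.
a_{2k} = 2k/(2k+6) -> 1. a_{2k+1} = -(2k+1)/(2k+7) -> -1.
Since these two subsequential limits are 1 and -1, distinct, the full sequence cannot converge (a convergent sequence has all subsequences tending to the same limit). So lim a_n does not exist.

DNE


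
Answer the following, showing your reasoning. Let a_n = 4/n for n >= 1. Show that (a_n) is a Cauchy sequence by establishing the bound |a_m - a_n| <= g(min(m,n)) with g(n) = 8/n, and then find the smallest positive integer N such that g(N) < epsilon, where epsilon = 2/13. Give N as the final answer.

For any m, n >= 1, by the triangle inequality:
|a_m - a_n| = |4/m - 4/n| <= 4*1/m + 4*1/n <= 8/min(m,n).
So g(n) = 8/n bounds the Cauchy difference. Since g(n) -> 0, (a_n) is Cauchy.
Now solve g(N) < 2/13: 8/N < 2/13 <=> N > 8 / (2/13) = 52.
The smallest integer strictly greater than 52 is N = 53.
Check: g(53) = 8/53 = 8/53 < 2/13; g(52) = 2/13 >= 2/13. So N = 53.

53


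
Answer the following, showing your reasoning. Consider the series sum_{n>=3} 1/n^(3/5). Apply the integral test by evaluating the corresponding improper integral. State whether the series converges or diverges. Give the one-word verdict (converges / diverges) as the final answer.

Let f(x) = x^(-3/5). Then f is positive, continuous, and decreasing on [3, infinity), so the integral test applies.
Compute the improper integral int_{3}^infinity f(x) dx:
  antiderivative F(x) = 5*x^(2/5)/2.
  As x -> infinity, F(x) -> infinity (since p = 3/5 < 1).
  So the integral diverges. By the integral test, the series diverges.

diverges


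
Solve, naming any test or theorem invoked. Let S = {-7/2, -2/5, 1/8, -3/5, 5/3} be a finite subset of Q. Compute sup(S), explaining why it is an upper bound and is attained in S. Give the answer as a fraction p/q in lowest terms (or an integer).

S is finite, so sup(S) = max(S).
Sorted decreasing:
5/3, 1/8, -2/5, -3/5, -7/2
The extremum is 5/3.
For every x in S, x <= 5/3. And 5/3 is in S, so it is attained.
Therefore sup(S) = 5/3.

5/3


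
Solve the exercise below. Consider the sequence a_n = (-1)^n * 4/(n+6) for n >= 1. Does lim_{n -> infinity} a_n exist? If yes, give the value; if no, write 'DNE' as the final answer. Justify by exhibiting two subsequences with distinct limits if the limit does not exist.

Examine the behaviour of a_n along subsequences.
Even-n subsequence a_{2k} = 4/(2k+6) -> 0. Odd-n subsequence a_{2k+1} = -4/(2k+7) -> 0. Both tend to 0, which suggests the limit is 0; verify directly.
|a_n - 0| = 4/(n+6) < 4/n for every n >= 1.
Given epsilon > 0, choose a positive integer N > 4/epsilon. Then for all n >= N, |a_n| < 4/n <= 4/N < epsilon.
So by the definition of the limit, lim a_n exists and equals 0.

0


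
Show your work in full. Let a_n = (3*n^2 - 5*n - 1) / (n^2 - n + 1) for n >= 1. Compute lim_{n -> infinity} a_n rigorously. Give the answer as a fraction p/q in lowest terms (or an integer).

Divide numerator and denominator by n^2, the highest power:
numerator / n^2 = 3 - 5/n - 1/n^2
denominator / n^2 = 1 - 1/n + n^(-2)
As n -> infinity, all terms of the form c/n^k (k >= 1) tend to 0.
So numerator / n^2 -> 3 and denominator / n^2 -> 1.
Therefore lim a_n = 3.

3


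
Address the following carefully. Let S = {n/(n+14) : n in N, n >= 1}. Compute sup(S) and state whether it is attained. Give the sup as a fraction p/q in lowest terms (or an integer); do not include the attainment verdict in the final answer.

Analysis:
- Values: 1/15, 1/8, 3/17, 2/9, ... strictly increasing.
- Minimum is 1/15 (n=1); inf = 1/15 (attained).
- n/(n+14) = 1 - 14/(n+14) -> 1 from below as n -> infinity, and never equals 1.
- So sup = 1 (not attained).
Conclusion: sup(S) = 1, not attained in S.

1


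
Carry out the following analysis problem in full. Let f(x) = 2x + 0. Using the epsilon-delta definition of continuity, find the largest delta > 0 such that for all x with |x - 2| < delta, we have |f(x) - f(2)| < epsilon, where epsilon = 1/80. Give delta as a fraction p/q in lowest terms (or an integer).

We compute f(2) = 2*(2) + 0 = 4.
|f(x) - f(2)| = |2x + 0 - (4)| = |2(x - 2)| = 2|x - 2|.
We need 2|x - 2| < 1/80, i.e. |x - 2| < 1/80 / 2 = 1/160.
So any delta <= 1/160 works. Conversely, if delta > 1/160, then x = 2 + 1/160 satisfies |x - 2| = 1/160 < delta but |f(x) - f(2)| = 2 * 1/160 = 1/80, which is not < 1/80; so no larger delta works.
Hence the largest such delta is 1/160.

1/160


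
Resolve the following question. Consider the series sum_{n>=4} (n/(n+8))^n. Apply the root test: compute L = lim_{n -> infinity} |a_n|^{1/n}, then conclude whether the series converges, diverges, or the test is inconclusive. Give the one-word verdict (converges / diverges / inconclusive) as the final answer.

Let a_n denote the general term. Form |a_n|^(1/n) and simplify:
|a_n|^(1/n) = n/(n + 8)
Take the limit as n -> infinity: L = 1.
Since L = 1, the root test is inconclusive. (In fact a_n = (n/(n+8))^n -> e^(-8) != 0, so the nth-term test shows divergence; but the root test itself gives no conclusion.)

inconclusive


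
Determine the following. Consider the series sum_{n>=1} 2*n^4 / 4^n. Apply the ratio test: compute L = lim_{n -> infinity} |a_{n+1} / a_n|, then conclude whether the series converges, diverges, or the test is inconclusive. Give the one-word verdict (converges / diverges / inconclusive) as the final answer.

Let a_n denote the general term. Form the ratio a_{n+1}/a_n and simplify:
a_{n+1}/a_n = (n + 1)^4/(4*n^4)
Take the limit as n -> infinity: L = 1/4.
Since L = 1/4 < 1, the ratio test implies the series converges.

converges


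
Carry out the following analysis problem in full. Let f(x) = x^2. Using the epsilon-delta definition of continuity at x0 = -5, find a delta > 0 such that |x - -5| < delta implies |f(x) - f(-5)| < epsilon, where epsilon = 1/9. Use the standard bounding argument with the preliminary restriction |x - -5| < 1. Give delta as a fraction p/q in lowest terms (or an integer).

Factor: |x^2 - (-5)^2| = |x - -5| * |x + -5|.
Impose |x - -5| < 1 first. Then |x + -5| = |(x - -5) + 2*(-5)| <= |x - -5| + 2*|-5| < 1 + 10 = 11.
So |x^2 - (-5)^2| < delta * 11.
We need delta * 11 <= 1/9, i.e. delta <= 1/9/11 = 1/99.
Since 1/99 < 1, this is tighter than 1; take delta = 1/99.
So delta = 1/99 works.

1/99


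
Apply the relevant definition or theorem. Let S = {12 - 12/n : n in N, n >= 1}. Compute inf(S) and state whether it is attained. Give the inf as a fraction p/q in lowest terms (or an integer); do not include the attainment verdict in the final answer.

Analysis:
- Values: 0, 6, 8, 9, ... strictly increasing.
- Minimum is 0 (n=1); inf = 0 (attained).
- 12 - 12/n -> 12 from below; sup = 12, not attained.
Conclusion: inf(S) = 0, attained in S.

0


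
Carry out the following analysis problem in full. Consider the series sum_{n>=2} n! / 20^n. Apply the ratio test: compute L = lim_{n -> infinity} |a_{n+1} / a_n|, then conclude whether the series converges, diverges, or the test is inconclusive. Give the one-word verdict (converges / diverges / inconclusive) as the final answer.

Let a_n denote the general term. Form the ratio a_{n+1}/a_n and simplify:
a_{n+1}/a_n = n/20 + 1/20
Take the limit as n -> infinity: L = infinity.
Since L = infinity > 1 (or L = infinity), the ratio test implies the series diverges.

diverges


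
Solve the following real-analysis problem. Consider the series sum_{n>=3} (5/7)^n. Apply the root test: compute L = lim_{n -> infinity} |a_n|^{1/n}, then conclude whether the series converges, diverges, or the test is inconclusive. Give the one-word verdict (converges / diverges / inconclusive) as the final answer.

Let a_n denote the general term. Form |a_n|^(1/n) and simplify:
|a_n|^(1/n) = 5/7
Take the limit as n -> infinity: L = 5/7.
Since L = 5/7 < 1, the root test implies convergence.

converges


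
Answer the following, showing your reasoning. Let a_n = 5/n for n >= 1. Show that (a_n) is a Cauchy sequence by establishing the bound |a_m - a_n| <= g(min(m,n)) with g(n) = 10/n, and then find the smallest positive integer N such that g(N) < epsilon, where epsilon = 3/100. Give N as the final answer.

For any m, n >= 1, by the triangle inequality:
|a_m - a_n| = |5/m - 5/n| <= 5*1/m + 5*1/n <= 10/min(m,n).
So g(n) = 10/n bounds the Cauchy difference. Since g(n) -> 0, (a_n) is Cauchy.
Now solve g(N) < 3/100: 10/N < 3/100 <=> N > 10 / (3/100) = 1000/3.
The smallest integer strictly greater than 1000/3 is N = 334.
Check: g(334) = 10/334 = 5/167 < 3/100; g(333) = 10/333 >= 3/100. So N = 334.

334


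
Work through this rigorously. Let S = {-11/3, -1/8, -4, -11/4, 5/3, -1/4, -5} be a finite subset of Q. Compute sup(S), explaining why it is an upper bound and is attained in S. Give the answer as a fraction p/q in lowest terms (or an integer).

S is finite, so sup(S) = max(S).
Sorted decreasing:
5/3, -1/8, -1/4, -11/4, -11/3, -4, -5
The extremum is 5/3.
For every x in S, x <= 5/3. And 5/3 is in S, so it is attained.
Therefore sup(S) = 5/3.

5/3


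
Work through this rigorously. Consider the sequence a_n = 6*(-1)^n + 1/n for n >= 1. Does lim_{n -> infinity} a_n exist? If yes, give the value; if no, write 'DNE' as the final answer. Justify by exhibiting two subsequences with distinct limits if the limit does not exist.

Examine the behaviour of a_n along subsequences.
a_{2k} = 6 + 1/(2k) -> 6. a_{2k+1} = -6 + 1/(2k+1) -> -6.
Since these two subsequential limits are 6 and -6, distinct, the full sequence cannot converge (a convergent sequence has all subsequences tending to the same limit). So lim a_n does not exist.

DNE


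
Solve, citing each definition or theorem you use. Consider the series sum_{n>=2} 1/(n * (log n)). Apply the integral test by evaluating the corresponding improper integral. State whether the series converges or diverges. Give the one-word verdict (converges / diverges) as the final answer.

Let f(x) = 1/(x*log(x)). Then f is positive, continuous, and decreasing on [2, infinity), so the integral test applies.
Compute the improper integral int_{2}^infinity f(x) dx:
  antiderivative F(x) = log(log(x)).
  F(x) = log(log(x)) -> infinity as x -> infinity. The integral diverges, so by the integral test, the series diverges.

diverges


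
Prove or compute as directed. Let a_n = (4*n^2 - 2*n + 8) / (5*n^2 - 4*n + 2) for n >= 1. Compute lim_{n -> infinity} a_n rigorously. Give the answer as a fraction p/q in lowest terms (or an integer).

Divide numerator and denominator by n^2, the highest power:
numerator / n^2 = 4 - 2/n + 8/n^2
denominator / n^2 = 5 - 4/n + 2/n^2
As n -> infinity, all terms of the form c/n^k (k >= 1) tend to 0.
So numerator / n^2 -> 4 and denominator / n^2 -> 5.
Therefore lim a_n = 4/5.

4/5


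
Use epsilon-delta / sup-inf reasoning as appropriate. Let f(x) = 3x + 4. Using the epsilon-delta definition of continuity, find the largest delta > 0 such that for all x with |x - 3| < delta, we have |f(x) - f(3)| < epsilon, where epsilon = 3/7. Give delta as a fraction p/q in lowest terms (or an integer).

We compute f(3) = 3*(3) + 4 = 13.
|f(x) - f(3)| = |3x + 4 - (13)| = |3(x - 3)| = 3|x - 3|.
We need 3|x - 3| < 3/7, i.e. |x - 3| < 3/7 / 3 = 1/7.
So any delta <= 1/7 works. Conversely, if delta > 1/7, then x = 3 + 1/7 satisfies |x - 3| = 1/7 < delta but |f(x) - f(3)| = 3 * 1/7 = 3/7, which is not < 3/7; so no larger delta works.
Hence the largest such delta is 1/7.

1/7


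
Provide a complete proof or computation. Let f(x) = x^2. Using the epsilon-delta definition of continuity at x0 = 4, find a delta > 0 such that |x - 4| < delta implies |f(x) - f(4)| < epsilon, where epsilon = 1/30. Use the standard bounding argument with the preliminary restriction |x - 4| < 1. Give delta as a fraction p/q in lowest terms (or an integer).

Factor: |x^2 - (4)^2| = |x - 4| * |x + 4|.
Impose |x - 4| < 1 first. Then |x + 4| = |(x - 4) + 2*(4)| <= |x - 4| + 2*|4| < 1 + 8 = 9.
So |x^2 - (4)^2| < delta * 9.
We need delta * 9 <= 1/30, i.e. delta <= 1/30/9 = 1/270.
Since 1/270 < 1, this is tighter than 1; take delta = 1/270.
So delta = 1/270 works.

1/270


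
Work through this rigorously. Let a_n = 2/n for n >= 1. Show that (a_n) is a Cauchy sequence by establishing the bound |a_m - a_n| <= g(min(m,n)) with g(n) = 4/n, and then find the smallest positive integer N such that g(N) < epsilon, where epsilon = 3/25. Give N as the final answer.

For any m, n >= 1, by the triangle inequality:
|a_m - a_n| = |2/m - 2/n| <= 2*1/m + 2*1/n <= 4/min(m,n).
So g(n) = 4/n bounds the Cauchy difference. Since g(n) -> 0, (a_n) is Cauchy.
Now solve g(N) < 3/25: 4/N < 3/25 <=> N > 4 / (3/25) = 100/3.
The smallest integer strictly greater than 100/3 is N = 34.
Check: g(34) = 4/34 = 2/17 < 3/25; g(33) = 4/33 >= 3/25. So N = 34.

34


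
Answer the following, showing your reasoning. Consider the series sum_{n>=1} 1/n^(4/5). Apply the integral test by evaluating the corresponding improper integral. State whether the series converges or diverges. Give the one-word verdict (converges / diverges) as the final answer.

Let f(x) = x^(-4/5). Then f is positive, continuous, and decreasing on [1, infinity), so the integral test applies.
Compute the improper integral int_{1}^infinity f(x) dx:
  antiderivative F(x) = 5*x^(1/5).
  As x -> infinity, F(x) -> infinity (since p = 4/5 < 1).
  So the integral diverges. By the integral test, the series diverges.

diverges


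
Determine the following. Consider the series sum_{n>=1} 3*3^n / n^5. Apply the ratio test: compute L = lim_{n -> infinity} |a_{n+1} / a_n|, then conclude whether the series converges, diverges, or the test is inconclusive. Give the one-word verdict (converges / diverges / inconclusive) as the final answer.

Let a_n denote the general term. Form the ratio a_{n+1}/a_n and simplify:
a_{n+1}/a_n = 3*n^5/(n + 1)^5
Take the limit as n -> infinity: L = 3.
Since L = 3 > 1 (or L = infinity), the ratio test implies the series diverges.

diverges


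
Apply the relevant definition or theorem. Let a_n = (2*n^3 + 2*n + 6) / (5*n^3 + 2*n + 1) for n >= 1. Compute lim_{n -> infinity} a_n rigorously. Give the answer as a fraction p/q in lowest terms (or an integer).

Divide numerator and denominator by n^3, the highest power:
numerator / n^3 = 2 + 2/n^2 + 6/n^3
denominator / n^3 = 5 + 2/n^2 + n^(-3)
As n -> infinity, all terms of the form c/n^k (k >= 1) tend to 0.
So numerator / n^3 -> 2 and denominator / n^3 -> 5.
Therefore lim a_n = 2/5.

2/5


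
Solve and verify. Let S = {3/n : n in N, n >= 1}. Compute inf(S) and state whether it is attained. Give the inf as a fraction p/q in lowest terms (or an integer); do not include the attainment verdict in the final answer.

Analysis:
- Values: 3, 3/2, 1, 3/4, ... strictly decreasing.
- The maximum is 3 (n=1); sup = 3 (attained).
- The set is bounded below by 0; 3/n -> 0 so 0 is the greatest lower bound.
- 0 is not in the set, so inf = 0 is not attained.
Conclusion: inf(S) = 0, not attained in S.

0


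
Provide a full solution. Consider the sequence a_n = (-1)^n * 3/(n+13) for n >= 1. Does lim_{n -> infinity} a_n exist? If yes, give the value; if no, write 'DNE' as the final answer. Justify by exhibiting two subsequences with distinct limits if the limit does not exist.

Examine the behaviour of a_n along subsequences.
Even-n subsequence a_{2k} = 3/(2k+13) -> 0. Odd-n subsequence a_{2k+1} = -3/(2k+14) -> 0. Both tend to 0, which suggests the limit is 0; verify directly.
|a_n - 0| = 3/(n+13) < 3/n for every n >= 1.
Given epsilon > 0, choose a positive integer N > 3/epsilon. Then for all n >= N, |a_n| < 3/n <= 3/N < epsilon.
So by the definition of the limit, lim a_n exists and equals 0.

0


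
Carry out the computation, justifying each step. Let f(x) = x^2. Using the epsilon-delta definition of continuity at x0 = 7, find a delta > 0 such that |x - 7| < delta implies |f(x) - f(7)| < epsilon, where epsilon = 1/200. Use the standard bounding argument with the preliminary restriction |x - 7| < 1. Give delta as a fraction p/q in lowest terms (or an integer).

Factor: |x^2 - (7)^2| = |x - 7| * |x + 7|.
Impose |x - 7| < 1 first. Then |x + 7| = |(x - 7) + 2*(7)| <= |x - 7| + 2*|7| < 1 + 14 = 15.
So |x^2 - (7)^2| < delta * 15.
We need delta * 15 <= 1/200, i.e. delta <= 1/200/15 = 1/3000.
Since 1/3000 < 1, this is tighter than 1; take delta = 1/3000.
So delta = 1/3000 works.

1/3000


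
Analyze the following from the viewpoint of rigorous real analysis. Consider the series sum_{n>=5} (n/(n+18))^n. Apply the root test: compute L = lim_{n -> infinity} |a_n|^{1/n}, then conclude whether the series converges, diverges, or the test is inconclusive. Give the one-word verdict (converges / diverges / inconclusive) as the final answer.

Let a_n denote the general term. Form |a_n|^(1/n) and simplify:
|a_n|^(1/n) = n/(n + 18)
Take the limit as n -> infinity: L = 1.
Since L = 1, the root test is inconclusive. (In fact a_n = (n/(n+18))^n -> e^(-18) != 0, so the nth-term test shows divergence; but the root test itself gives no conclusion.)

inconclusive


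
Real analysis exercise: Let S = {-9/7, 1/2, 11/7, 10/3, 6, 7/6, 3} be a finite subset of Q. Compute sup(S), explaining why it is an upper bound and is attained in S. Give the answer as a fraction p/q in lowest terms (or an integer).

S is finite, so sup(S) = max(S).
Sorted decreasing:
6, 10/3, 3, 11/7, 7/6, 1/2, -9/7
The extremum is 6.
For every x in S, x <= 6. And 6 is in S, so it is attained.
Therefore sup(S) = 6.

6


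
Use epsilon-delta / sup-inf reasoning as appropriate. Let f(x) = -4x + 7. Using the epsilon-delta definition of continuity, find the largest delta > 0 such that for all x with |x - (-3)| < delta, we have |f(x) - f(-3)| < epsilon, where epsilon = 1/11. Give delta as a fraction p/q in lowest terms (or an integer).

We compute f(-3) = -4*(-3) + 7 = 19.
|f(x) - f(-3)| = |-4x + 7 - (19)| = |-4(x - (-3))| = 4|x - (-3)|.
We need 4|x - (-3)| < 1/11, i.e. |x - (-3)| < 1/11 / 4 = 1/44.
So any delta <= 1/44 works. Conversely, if delta > 1/44, then x = -3 + 1/44 satisfies |x - (-3)| = 1/44 < delta but |f(x) - f(-3)| = 4 * 1/44 = 1/11, which is not < 1/11; so no larger delta works.
Hence the largest such delta is 1/44.

1/44


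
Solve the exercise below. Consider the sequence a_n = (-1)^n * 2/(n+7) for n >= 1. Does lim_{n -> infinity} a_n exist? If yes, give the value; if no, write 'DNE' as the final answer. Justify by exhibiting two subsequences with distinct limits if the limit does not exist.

Examine the behaviour of a_n along subsequences.
Even-n subsequence a_{2k} = 2/(2k+7) -> 0. Odd-n subsequence a_{2k+1} = -2/(2k+8) -> 0. Both tend to 0, which suggests the limit is 0; verify directly.
|a_n - 0| = 2/(n+7) < 2/n for every n >= 1.
Given epsilon > 0, choose a positive integer N > 2/epsilon. Then for all n >= N, |a_n| < 2/n <= 2/N < epsilon.
So by the definition of the limit, lim a_n exists and equals 0.

0


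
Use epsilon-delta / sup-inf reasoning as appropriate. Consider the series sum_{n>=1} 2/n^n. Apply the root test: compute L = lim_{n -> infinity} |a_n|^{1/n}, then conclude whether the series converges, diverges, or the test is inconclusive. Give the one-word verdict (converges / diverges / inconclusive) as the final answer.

Let a_n denote the general term. Form |a_n|^(1/n) and simplify:
|a_n|^(1/n) = 2^(1/n)/n
Take the limit as n -> infinity: L = 0.
Since L = 0 < 1, the root test implies convergence.

converges
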